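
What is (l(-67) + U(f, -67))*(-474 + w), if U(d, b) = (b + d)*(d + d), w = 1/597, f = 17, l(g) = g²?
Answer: -789222853/597 ≈ -1.3220e+6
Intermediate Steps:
w = 1/597 ≈ 0.0016750
U(d, b) = 2*d*(b + d) (U(d, b) = (b + d)*(2*d) = 2*d*(b + d))
(l(-67) + U(f, -67))*(-474 + w) = ((-67)² + 2*17*(-67 + 17))*(-474 + 1/597) = (4489 + 2*17*(-50))*(-282977/597) = (4489 - 1700)*(-282977/597) = 2789*(-282977/597) = -789222853/597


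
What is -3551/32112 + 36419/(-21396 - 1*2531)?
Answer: -1254451705/768343824 ≈ -1.6327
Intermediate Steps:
-3551/32112 + 36419/(-21396 - 1*2531) = -3551*1/32112 + 36419/(-21396 - 2531) = -3551/32112 + 36419/(-23927) = -3551/32112 + 36419*(-1/23927) = -3551/32112 - 36419/23927 = -1254451705/768343824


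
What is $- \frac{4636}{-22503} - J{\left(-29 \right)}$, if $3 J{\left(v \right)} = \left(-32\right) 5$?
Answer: $\frac{1204796}{22503} \approx 53.539$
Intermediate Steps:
$J{\left(v \right)} = - \frac{160}{3}$ ($J{\left(v \right)} = \frac{\left(-32\right) 5}{3} = \frac{1}{3} \left(-160\right) = - \frac{160}{3}$)
$- \frac{4636}{-22503} - J{\left(-29 \right)} = - \frac{4636}{-22503} - - \frac{160}{3} = \left(-4636\right) \left(- \frac{1}{22503}\right) + \frac{160}{3} = \frac{4636}{22503} + \frac{160}{3} = \frac{1204796}{22503}$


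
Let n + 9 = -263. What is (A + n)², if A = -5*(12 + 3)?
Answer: 120409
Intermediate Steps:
n = -272 (n = -9 - 263 = -272)
A = -75 (A = -5*15 = -75)
(A + n)² = (-75 - 272)² = (-347)² = 120409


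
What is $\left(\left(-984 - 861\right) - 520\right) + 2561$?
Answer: $196$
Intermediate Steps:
$\left(\left(-984 - 861\right) - 520\right) + 2561 = \left(-1845 - 520\right) + 2561 = -2365 + 2561 = 196$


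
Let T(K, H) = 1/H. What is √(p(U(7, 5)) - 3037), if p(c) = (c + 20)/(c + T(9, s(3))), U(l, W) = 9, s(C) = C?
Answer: I*√594643/14 ≈ 55.081*I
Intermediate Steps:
T(K, H) = 1/H
p(c) = (20 + c)/(⅓ + c) (p(c) = (c + 20)/(c + 1/3) = (20 + c)/(c + ⅓) = (20 + c)/(⅓ + c))
√(p(U(7, 5)) - 3037) = √(3*(20 + 9)/(1 + 3*9) - 3037) = √(3*29/(1 + 27) - 3037) = √(3*29/28 - 3037) = √(3*(1/28)*29 - 3037) = √(87/28 - 3037) = √(-84949/28) = I*√594643/14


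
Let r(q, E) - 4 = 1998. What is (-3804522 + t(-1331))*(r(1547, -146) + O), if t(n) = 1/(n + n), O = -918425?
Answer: 9281200000229995/2662 ≈ 3.4866e+12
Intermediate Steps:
t(n) = 1/(2*n)
r(q, E) = 2002 (r(q, E) = 4 + 1998 = 2002)
(-3804522 + t(-1331))*(r(1547, -146) + O) = (-3804522 + (½)/(-1331))*(2002 - 918425) = (-3804522 + (½)*(-1/1331))*(-916423) = (-3804522 - 1/2662)*(-916423) = -10127637565/2662*(-916423) = 9281200000229995/2662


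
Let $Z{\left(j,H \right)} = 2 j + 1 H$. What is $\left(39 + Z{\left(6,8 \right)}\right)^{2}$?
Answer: $3481$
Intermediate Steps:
$Z{\left(j,H \right)} = H + 2 j$ ($Z{\left(j,H \right)} = 2 j + H = H + 2 j$)
$\left(39 + Z{\left(6,8 \right)}\right)^{2} = \left(39 + \left(8 + 2 \cdot 6\right)\right)^{2} = \left(39 + \left(8 + 12\right)\right)^{2} = \left(39 + 20\right)^{2} = 59^{2} = 3481$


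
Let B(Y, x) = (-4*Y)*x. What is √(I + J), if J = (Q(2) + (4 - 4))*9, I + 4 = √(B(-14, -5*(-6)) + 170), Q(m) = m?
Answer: √(14 + 5*√74) ≈ 7.5506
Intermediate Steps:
B(Y, x) = -4*Y*x
I = -4 + 5*√74 (I = -4 + √(-4*(-14)*(-5*(-6)) + 170) = -4 + √(-4*(-14)*30 + 170) = -4 + √(1680 + 170) = -4 + √1850 = -4 + 5*√74 ≈ 39.012)
J = 18 (J = (2 + (4 - 4))*9 = (2 + 0)*9 = 2*9 = 18)
√(I + J) = √((-4 + 5*√74) + 18) = √(14 + 5*√74)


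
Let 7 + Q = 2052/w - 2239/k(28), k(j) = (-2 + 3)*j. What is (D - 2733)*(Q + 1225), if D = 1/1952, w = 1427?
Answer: -242887783854965/77994112 ≈ -3.1142e+6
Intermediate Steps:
k(j) = j (k(j) = 1*j = j)
D = 1/1952 ≈ 0.00051230
Q = -3417289/39956 (Q = -7 + (2052/1427 - 2239/28) = -7 - 3137597/39956 = -3417289/39956 ≈ -85.526)
(D - 2733)*(Q + 1225) = (1/1952 - 2733)*(-3417289/39956 + 1225) = -5334815/1952*45528811/39956 = -242887783854965/77994112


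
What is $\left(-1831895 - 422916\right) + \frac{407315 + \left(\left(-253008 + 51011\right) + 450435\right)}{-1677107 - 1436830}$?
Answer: $- \frac{7021340056660}{3113937} \approx -2.2548 \cdot 10^{6}$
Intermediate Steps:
$\left(-1831895 - 422916\right) + \frac{407315 + \left(\left(-253008 + 51011\right) + 450435\right)}{-1677107 - 1436830} = -2254811 + \frac{407315 + \left(-201997 + 450435\right)}{-3113937} = -2254811 + \left(407315 + 248438\right) \left(- \frac{1}{3113937}\right) = -2254811 + 655753 \left(- \frac{1}{3113937}\right) = -2254811 - \frac{655753}{3113937} = - \frac{7021340056660}{3113937}$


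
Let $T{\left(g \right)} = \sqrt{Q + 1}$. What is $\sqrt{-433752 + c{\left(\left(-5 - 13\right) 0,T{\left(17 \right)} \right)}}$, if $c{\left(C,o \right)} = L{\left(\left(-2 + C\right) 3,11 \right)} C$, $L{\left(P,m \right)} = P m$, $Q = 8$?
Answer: $2 i \sqrt{108438} \approx 658.6 i$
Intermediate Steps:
$T{\left(g \right)} = 3$ ($T{\left(g \right)} = \sqrt{8 + 1} = \sqrt{9} = 3$)
$c{\left(C,o \right)} = C \left(-66 + 33 C\right)$ ($c{\left(C,o \right)} = \left(-2 + C\right) 3 \cdot 11 C = \left(-6 + 3 C\right) 11 C = \left(-66 + 33 C\right) C = C \left(-66 + 33 C\right)$)
$\sqrt{-433752 + c{\left(\left(-5 - 13\right) 0,T{\left(17 \right)} \right)}} = \sqrt{-433752 + 33 \left(-5 - 13\right) 0 \left(-2 + \left(-5 - 13\right) 0\right)} = \sqrt{-433752 + 33 \left(\left(-18\right) 0\right) \left(-2 - 0\right)} = \sqrt{-433752 + 33 \cdot 0 \left(-2 + 0\right)} = \sqrt{-433752 + 33 \cdot 0 \left(-2\right)} = \sqrt{-433752 + 0} = \sqrt{-433752} = 2 i \sqrt{108438}$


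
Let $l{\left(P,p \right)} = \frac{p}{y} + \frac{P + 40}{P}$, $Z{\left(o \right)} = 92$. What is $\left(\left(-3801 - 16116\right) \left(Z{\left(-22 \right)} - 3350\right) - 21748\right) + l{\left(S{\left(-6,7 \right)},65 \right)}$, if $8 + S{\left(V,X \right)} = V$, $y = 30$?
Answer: $\frac{2724449209}{42} \approx 6.4868 \cdot 10^{7}$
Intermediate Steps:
$S{\left(V,X \right)} = -8 + V$
$l{\left(P,p \right)} = \frac{p}{30} + \frac{40 + P}{P}$ ($l{\left(P,p \right)} = \frac{p}{30} + \frac{P + 40}{P} = p \frac{1}{30} + \frac{40 + P}{P} = \frac{p}{30} + \frac{40 + P}{P}$)
$\left(\left(-3801 - 16116\right) \left(Z{\left(-22 \right)} - 3350\right) - 21748\right) + l{\left(S{\left(-6,7 \right)},65 \right)} = \left(\left(-3801 - 16116\right) \left(92 - 3350\right) - 21748\right) + \left(1 + \frac{40}{-8 - 6} + \frac{1}{30} \cdot 65\right) = \left(\left(-19917\right) \left(-3258\right) - 21748\right) + \left(1 + \frac{40}{-14} + \frac{13}{6}\right) = \left(64889586 - 21748\right) + \left(1 + 40 \left(- \frac{1}{14}\right) + \frac{13}{6}\right) = 64867838 + \left(1 - \frac{20}{7} + \frac{13}{6}\right) = 64867838 + \frac{13}{42} = \frac{2724449209}{42}$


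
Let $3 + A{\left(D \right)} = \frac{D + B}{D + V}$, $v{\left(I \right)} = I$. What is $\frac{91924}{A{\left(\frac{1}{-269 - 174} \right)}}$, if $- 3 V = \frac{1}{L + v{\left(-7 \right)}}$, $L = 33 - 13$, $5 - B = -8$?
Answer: $- \frac{5538421}{28251} \approx -196.04$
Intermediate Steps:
$B = 13$ ($B = 5 - -8 = 5 + 8 = 13$)
$L = 20$ ($L = 33 - 13 = 20$)
$V = - \frac{1}{39}$ ($V = - \frac{1}{3 \left(20 - 7\right)} = - \frac{1}{3 \cdot 13} = \left(- \frac{1}{3}\right) \frac{1}{13} = - \frac{1}{39} \approx -0.025641$)
$A{\left(D \right)} = -3 + \frac{13 + D}{- \frac{1}{39} + D}$ ($A{\left(D \right)} = -3 + \frac{D + 13}{D - \frac{1}{39}} = -3 + \frac{13 + D}{- \frac{1}{39} + D}$)
$\frac{91924}{A{\left(\frac{1}{-269 - 174} \right)}} = \frac{91924}{6 \frac{1}{-1 + \frac{39}{-269 - 174}} \left(85 - \frac{13}{-269 - 174}\right)} = \frac{91924}{6 \frac{1}{-1 + \frac{39}{-443}} \left(85 - \frac{13}{-443}\right)} = \frac{91924}{6 \frac{1}{-1 + 39 \left(- \frac{1}{443}\right)} \left(85 - - \frac{13}{443}\right)} = \frac{91924}{6 \frac{1}{-1 - \frac{39}{443}} \left(85 + \frac{13}{443}\right)} = \frac{91924}{6 \frac{1}{- \frac{482}{443}} \cdot \frac{37668}{443}} = \frac{91924}{6 \left(- \frac{443}{482}\right) \frac{37668}{443}} = \frac{91924}{- \frac{113004}{241}} = 91924 \left(- \frac{241}{113004}\right) = - \frac{5538421}{28251}$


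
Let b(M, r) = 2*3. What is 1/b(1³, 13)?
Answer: ⅙ ≈ 0.16667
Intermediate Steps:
b(M, r) = 6
1/b(1³, 13) = 1/6 = ⅙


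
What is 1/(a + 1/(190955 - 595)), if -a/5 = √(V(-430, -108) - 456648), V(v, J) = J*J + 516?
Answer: 190360/402653890636320001 + 362369296000*I*√111117/402653890636320001 ≈ 4.7276e-13 + 0.00029999*I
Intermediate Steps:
V(v, J) = 516 + J² (V(v, J) = J² + 516 = 516 + J²)
a = -10*I*√111117 (a = -5*√((516 + (-108)²) - 456648) = -5*√((516 + 11664) - 456648) = -5*√(12180 - 456648) = -10*I*√111117 ≈ -3333.4*I)
1/(a + 1/(190955 - 595)) = 1/(-10*I*√111117 + 1/(190955 - 595)) = 1/(-10*I*√111117 + 1/190360) = 1/(1/190360 - 10*I*√111117)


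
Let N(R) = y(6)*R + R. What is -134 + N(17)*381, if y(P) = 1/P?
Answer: 14845/2 ≈ 7422.5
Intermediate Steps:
N(R) = 7*R/6 (N(R) = R/6 + R = 7*R/6)
-134 + N(17)*381 = -134 + ((7/6)*17)*381 = -134 + (119/6)*381 = -134 + 15113/2 = 14845/2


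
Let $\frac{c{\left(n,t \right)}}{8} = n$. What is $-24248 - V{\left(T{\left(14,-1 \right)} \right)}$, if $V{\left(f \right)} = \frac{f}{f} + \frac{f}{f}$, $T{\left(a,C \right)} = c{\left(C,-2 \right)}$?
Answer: $-24250$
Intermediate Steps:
$c{\left(n,t \right)} = 8 n$
$T{\left(a,C \right)} = 8 C$
$V{\left(f \right)} = 2$ ($V{\left(f \right)} = 1 + 1 = 2$)
$-24248 - V{\left(T{\left(14,-1 \right)} \right)} = -24248 - 2 = -24250$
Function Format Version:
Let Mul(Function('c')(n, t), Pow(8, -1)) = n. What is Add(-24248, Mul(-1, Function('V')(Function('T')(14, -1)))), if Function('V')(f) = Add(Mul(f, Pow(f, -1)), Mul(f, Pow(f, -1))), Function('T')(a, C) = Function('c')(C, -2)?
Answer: -24250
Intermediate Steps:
Function('c')(n, t) = Mul(8, n)
Function('T')(a, C) = Mul(8, C)
Function('V')(f) = 2 (Function('V')(f) = Add(1, 1) = 2)
Add(-24248, Mul(-1, Function('V')(Function('T')(14, -1)))) = Add(-24248, Mul(-1, 2)) = Add(-24248, -2) = -24250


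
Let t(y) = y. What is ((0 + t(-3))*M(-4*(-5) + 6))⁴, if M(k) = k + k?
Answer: 592240896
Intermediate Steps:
M(k) = 2*k
((0 + t(-3))*M(-4*(-5) + 6))⁴ = ((0 - 3)*(2*(-4*(-5) + 6)))⁴ = (-6*(20 + 6))⁴ = (-6*26)⁴ = (-3*52)⁴ = (-156)⁴ = 592240896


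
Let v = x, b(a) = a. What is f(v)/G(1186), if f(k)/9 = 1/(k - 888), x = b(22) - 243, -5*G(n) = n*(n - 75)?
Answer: 45/1461269414 ≈ 3.0795e-8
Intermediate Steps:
G(n) = -n*(-75 + n)/5 (G(n) = -n*(n - 75)/5 = -n*(-75 + n)/5)
x = -221 (x = 22 - 243 = -221)
v = -221
f(k) = 9/(-888 + k) (f(k) = 9/(k - 888) = 9/(-888 + k))
f(v)/G(1186) = (9/(-888 - 221))/(((⅕)*1186*(75 - 1*1186))) = (9/(-1109))/(((⅕)*1186*(75 - 1186))) = (9*(-1/1109))/(((⅕)*1186*(-1111))) = -9/(1109*(-1317646/5)) = -9/1109*(-5/1317646) = 45/1461269414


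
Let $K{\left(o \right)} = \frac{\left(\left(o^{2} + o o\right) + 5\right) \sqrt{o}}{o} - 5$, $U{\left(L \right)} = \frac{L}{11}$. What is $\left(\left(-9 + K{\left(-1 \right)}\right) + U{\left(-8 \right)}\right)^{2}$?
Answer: $\frac{20315}{121} + \frac{2268 i}{11} \approx 167.89 + 206.18 i$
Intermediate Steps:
$U{\left(L \right)} = \frac{L}{11}$ ($U{\left(L \right)} = L \frac{1}{11} = \frac{L}{11}$)
$K{\left(o \right)} = -5 + \frac{5 + 2 o^{2}}{\sqrt{o}}$ ($K{\left(o \right)} = \frac{\left(\left(o^{2} + o^{2}\right) + 5\right) \sqrt{o}}{o} - 5 = \frac{\left(2 o^{2} + 5\right) \sqrt{o}}{o} - 5 = \frac{\left(5 + 2 o^{2}\right) \sqrt{o}}{o} - 5 = \frac{\sqrt{o} \left(5 + 2 o^{2}\right)}{o} - 5 = \frac{5 + 2 o^{2}}{\sqrt{o}} - 5 = -5 + \frac{5 + 2 o^{2}}{\sqrt{o}}$)
$\left(\left(-9 + K{\left(-1 \right)}\right) + U{\left(-8 \right)}\right)^{2} = \left(\left(-9 + \left(-5 + 2 \left(-1\right)^{\frac{3}{2}} + \frac{5}{i}\right)\right) + \frac{1}{11} \left(-8\right)\right)^{2} = \left(\left(-9 + \left(-5 + 2 \left(- i\right) + 5 \left(- i\right)\right)\right) - \frac{8}{11}\right)^{2} = \left(\left(-9 - \left(5 + 7 i\right)\right) - \frac{8}{11}\right)^{2} = \left(\left(-14 - 7 i\right) - \frac{8}{11}\right)^{2} = \left(- \frac{162}{11} - 7 i\right)^{2}$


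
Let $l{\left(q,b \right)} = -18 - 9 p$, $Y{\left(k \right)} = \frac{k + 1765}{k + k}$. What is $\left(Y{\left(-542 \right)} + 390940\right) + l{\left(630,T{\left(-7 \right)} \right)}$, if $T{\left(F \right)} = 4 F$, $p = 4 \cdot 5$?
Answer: $\frac{423563105}{1084} \approx 3.9074 \cdot 10^{5}$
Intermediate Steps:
$p = 20$
$Y{\left(k \right)} = \frac{1765 + k}{2 k}$
$l{\left(q,b \right)} = -198$ ($l{\left(q,b \right)} = -18 - 180 = -198$)
$\left(Y{\left(-542 \right)} + 390940\right) + l{\left(630,T{\left(-7 \right)} \right)} = \left(\frac{1765 - 542}{2 \left(-542\right)} + 390940\right) - 198 = \left(\frac{1}{2} \left(- \frac{1}{542}\right) 1223 + 390940\right) - 198 = \left(- \frac{1223}{1084} + 390940\right) - 198 = \frac{423777737}{1084} - 198 = \frac{423563105}{1084}$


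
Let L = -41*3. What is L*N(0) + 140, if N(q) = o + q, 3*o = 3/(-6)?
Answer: 321/2 ≈ 160.50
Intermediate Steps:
o = -⅙ (o = (3/(-6))/3 = (3*(-⅙))/3 = (⅓)*(-½) = -⅙ ≈ -0.16667)
N(q) = -⅙ + q
L = -123
L*N(0) + 140 = -123*(-⅙ + 0) + 140 = -123*(-⅙) + 140 = 41/2 + 140 = 321/2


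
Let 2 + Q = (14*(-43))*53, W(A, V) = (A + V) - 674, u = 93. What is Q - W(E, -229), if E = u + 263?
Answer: -31361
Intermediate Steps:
E = 356 (E = 93 + 263 = 356)
W(A, V) = -674 + A + V
Q = -31908 (Q = -2 + (14*(-43))*53 = -2 - 602*53 = -2 - 31906 = -31908)
Q - W(E, -229) = -31908 - (-674 + 356 - 229) = -31908 - 1*(-547) = -31908 + 547 = -31361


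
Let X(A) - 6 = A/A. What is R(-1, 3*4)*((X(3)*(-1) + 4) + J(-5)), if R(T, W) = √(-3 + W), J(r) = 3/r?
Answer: -54/5 ≈ -10.800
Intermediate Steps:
X(A) = 7 (X(A) = 6 + A/A = 6 + 1 = 7)
R(-1, 3*4)*((X(3)*(-1) + 4) + J(-5)) = √(-3 + 3*4)*((7*(-1) + 4) + 3/(-5)) = √(-3 + 12)*((-7 + 4) + 3*(-⅕)) = √9*(-3 - ⅗) = 3*(-18/5) = -54/5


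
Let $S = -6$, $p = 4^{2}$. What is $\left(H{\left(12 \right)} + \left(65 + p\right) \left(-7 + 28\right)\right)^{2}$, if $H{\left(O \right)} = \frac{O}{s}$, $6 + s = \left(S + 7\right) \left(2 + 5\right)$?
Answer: $2934369$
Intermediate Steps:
$p = 16$
$s = 1$ ($s = -6 + \left(-6 + 7\right) \left(2 + 5\right) = -6 + 1 \cdot 7 = -6 + 7 = 1$)
$H{\left(O \right)} = O$ ($H{\left(O \right)} = \frac{O}{1} = O 1 = O$)
$\left(H{\left(12 \right)} + \left(65 + p\right) \left(-7 + 28\right)\right)^{2} = \left(12 + \left(65 + 16\right) \left(-7 + 28\right)\right)^{2} = \left(12 + 81 \cdot 21\right)^{2} = \left(12 + 1701\right)^{2} = 1713^{2} = 2934369$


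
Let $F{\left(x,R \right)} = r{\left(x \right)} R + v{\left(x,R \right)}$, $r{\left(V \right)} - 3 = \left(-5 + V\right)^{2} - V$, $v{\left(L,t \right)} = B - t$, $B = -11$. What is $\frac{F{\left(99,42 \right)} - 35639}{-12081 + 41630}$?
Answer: $\frac{331388}{29549} \approx 11.215$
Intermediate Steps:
$v{\left(L,t \right)} = -11 - t$
$r{\left(V \right)} = 3 + \left(-5 + V\right)^{2} - V$ ($r{\left(V \right)} = 3 - \left(V - \left(-5 + V\right)^{2}\right) = 3 + \left(-5 + V\right)^{2} - V$)
$F{\left(x,R \right)} = -11 - R + R \left(3 + \left(-5 + x\right)^{2} - x\right)$ ($F{\left(x,R \right)} = \left(3 + \left(-5 + x\right)^{2} - x\right) R - \left(11 + R\right) = R \left(3 + \left(-5 + x\right)^{2} - x\right) - \left(11 + R\right) = -11 - R + R \left(3 + \left(-5 + x\right)^{2} - x\right)$)
$\frac{F{\left(99,42 \right)} - 35639}{-12081 + 41630} = \frac{\left(-11 - 42 + 42 \left(3 + \left(-5 + 99\right)^{2} - 99\right)\right) - 35639}{-12081 + 41630} = \frac{\left(-11 - 42 + 42 \left(3 + 94^{2} - 99\right)\right) - 35639}{29549} = \left(\left(-11 - 42 + 42 \left(3 + 8836 - 99\right)\right) - 35639\right) \frac{1}{29549} = \left(\left(-11 - 42 + 42 \cdot 8740\right) - 35639\right) \frac{1}{29549} = \left(\left(-11 - 42 + 367080\right) - 35639\right) \frac{1}{29549} = \left(367027 - 35639\right) \frac{1}{29549} = 331388 \cdot \frac{1}{29549} = \frac{331388}{29549}$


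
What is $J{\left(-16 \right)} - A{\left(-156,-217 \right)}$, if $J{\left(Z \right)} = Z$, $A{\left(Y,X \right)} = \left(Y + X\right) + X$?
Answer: $574$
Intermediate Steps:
$A{\left(Y,X \right)} = Y + 2 X$ ($A{\left(Y,X \right)} = \left(X + Y\right) + X = Y + 2 X$)
$J{\left(-16 \right)} - A{\left(-156,-217 \right)} = -16 - \left(-156 + 2 \left(-217\right)\right) = -16 - \left(-156 - 434\right) = -16 - -590 = -16 + 590 = 574$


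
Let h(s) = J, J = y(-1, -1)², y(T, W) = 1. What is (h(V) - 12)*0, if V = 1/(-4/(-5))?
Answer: 0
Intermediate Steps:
V = 5/4 (V = 1/(-4*(-⅕)) = 1/(⅘) = 5/4 ≈ 1.2500)
J = 1 (J = 1² = 1)
h(s) = 1
(h(V) - 12)*0 = (1 - 12)*0 = -11*0 = 0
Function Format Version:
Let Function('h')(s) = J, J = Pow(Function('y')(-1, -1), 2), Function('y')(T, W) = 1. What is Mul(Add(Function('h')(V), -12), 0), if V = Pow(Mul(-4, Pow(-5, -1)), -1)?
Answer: 0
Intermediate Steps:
V = Rational(5, 4) (V = Pow(Mul(-4, Rational(-1, 5)), -1) = Pow(Rational(4, 5), -1) = Rational(5, 4) ≈ 1.2500)
J = 1 (J = Pow(1, 2) = 1)
Function('h')(s) = 1
Mul(Add(Function('h')(V), -12), 0) = Mul(Add(1, -12), 0) = Mul(-11, 0) = 0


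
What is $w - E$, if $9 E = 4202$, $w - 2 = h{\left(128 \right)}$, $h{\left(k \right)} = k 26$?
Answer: $\frac{25768}{9} \approx 2863.1$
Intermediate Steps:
$h{\left(k \right)} = 26 k$
$w = 3330$ ($w = 2 + 26 \cdot 128 = 2 + 3328 = 3330$)
$E = \frac{4202}{9}$ ($E = \frac{1}{9} \cdot 4202 = \frac{4202}{9} \approx 466.89$)
$w - E = 3330 - \frac{4202}{9} = \frac{25768}{9}$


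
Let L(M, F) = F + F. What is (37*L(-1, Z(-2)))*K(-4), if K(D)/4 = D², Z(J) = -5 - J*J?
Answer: -42624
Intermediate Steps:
Z(J) = -5 - J²
L(M, F) = 2*F
K(D) = 4*D²
(37*L(-1, Z(-2)))*K(-4) = (37*(2*(-5 - 1*(-2)²)))*(4*(-4)²) = (37*(2*(-5 - 1*4)))*(4*16) = (37*(2*(-5 - 4)))*64 = (37*(2*(-9)))*64 = (37*(-18))*64 = -666*64 = -42624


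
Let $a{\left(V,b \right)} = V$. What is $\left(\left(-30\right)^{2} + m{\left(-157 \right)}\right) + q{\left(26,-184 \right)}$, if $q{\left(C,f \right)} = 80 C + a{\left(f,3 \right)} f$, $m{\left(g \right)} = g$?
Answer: $36679$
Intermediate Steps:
$q{\left(C,f \right)} = f^{2} + 80 C$ ($q{\left(C,f \right)} = 80 C + f f = 80 C + f^{2} = f^{2} + 80 C$)
$\left(\left(-30\right)^{2} + m{\left(-157 \right)}\right) + q{\left(26,-184 \right)} = \left(\left(-30\right)^{2} - 157\right) + \left(\left(-184\right)^{2} + 80 \cdot 26\right) = \left(900 - 157\right) + \left(33856 + 2080\right) = 743 + 35936 = 36679$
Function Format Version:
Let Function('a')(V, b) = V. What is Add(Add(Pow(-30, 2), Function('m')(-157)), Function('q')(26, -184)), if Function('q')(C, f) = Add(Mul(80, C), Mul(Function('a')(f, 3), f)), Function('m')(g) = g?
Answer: 36679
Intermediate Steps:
Function('q')(C, f) = Add(Pow(f, 2), Mul(80, C)) (Function('q')(C, f) = Add(Mul(80, C), Mul(f, f)) = Add(Mul(80, C), Pow(f, 2)) = Add(Pow(f, 2), Mul(80, C)))
Add(Add(Pow(-30, 2), Function('m')(-157)), Function('q')(26, -184)) = Add(Add(Pow(-30, 2), -157), Add(Pow(-184, 2), Mul(80, 26))) = Add(Add(900, -157), Add(33856, 2080)) = Add(743, 35936) = 36679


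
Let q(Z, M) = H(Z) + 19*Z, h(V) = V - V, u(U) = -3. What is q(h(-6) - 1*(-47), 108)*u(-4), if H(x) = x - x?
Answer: -2679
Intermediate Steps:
H(x) = 0
h(V) = 0
q(Z, M) = 19*Z (q(Z, M) = 0 + 19*Z = 19*Z)
q(h(-6) - 1*(-47), 108)*u(-4) = (19*(0 - 1*(-47)))*(-3) = (19*(0 + 47))*(-3) = (19*47)*(-3) = 893*(-3) = -2679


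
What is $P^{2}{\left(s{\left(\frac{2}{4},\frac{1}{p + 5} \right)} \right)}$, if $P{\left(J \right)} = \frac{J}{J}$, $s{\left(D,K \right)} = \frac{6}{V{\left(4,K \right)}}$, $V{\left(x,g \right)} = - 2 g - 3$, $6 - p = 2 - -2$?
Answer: $1$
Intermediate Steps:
$p = 2$ ($p = 6 - \left(2 - -2\right) = 6 - \left(2 + 2\right) = 6 - 4 = 2$)
$V{\left(x,g \right)} = -3 - 2 g$
$s{\left(D,K \right)} = \frac{6}{-3 - 2 K}$
$P{\left(J \right)} = 1$
$P^{2}{\left(s{\left(\frac{2}{4},\frac{1}{p + 5} \right)} \right)} = 1^{2} = 1$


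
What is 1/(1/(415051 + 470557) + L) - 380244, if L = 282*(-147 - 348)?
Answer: -47006531647161044/123622020719 ≈ -3.8024e+5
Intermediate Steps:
L = -139590 (L = 282*(-495) = -139590)
1/(1/(415051 + 470557) + L) - 380244 = 1/(1/(415051 + 470557) - 139590) - 380244 = 1/(1/885608 - 139590) - 380244 = 1/(-123622020719/885608) - 380244 = -885608/123622020719 - 380244 = -47006531647161044/123622020719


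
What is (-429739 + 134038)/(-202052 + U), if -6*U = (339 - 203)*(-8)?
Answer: 126729/86516 ≈ 1.4648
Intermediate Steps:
U = 544/3 (U = -(339 - 203)*(-8)/6 = -68*(-8)/3 = -1/6*(-1088) = 544/3 ≈ 181.33)
(-429739 + 134038)/(-202052 + U) = (-429739 + 134038)/(-202052 + 544/3) = -295701/(-605612/3) = -295701*(-3/605612) = 126729/86516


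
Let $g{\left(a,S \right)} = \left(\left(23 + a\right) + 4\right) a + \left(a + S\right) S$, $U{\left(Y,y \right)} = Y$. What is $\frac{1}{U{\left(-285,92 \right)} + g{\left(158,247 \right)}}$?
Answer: $\frac{1}{128980} \approx 7.7531 \cdot 10^{-6}$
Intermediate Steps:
$g{\left(a,S \right)} = S \left(S + a\right) + a \left(27 + a\right)$ ($g{\left(a,S \right)} = \left(27 + a\right) a + \left(S + a\right) S = a \left(27 + a\right) + S \left(S + a\right) = S \left(S + a\right) + a \left(27 + a\right)$)
$\frac{1}{U{\left(-285,92 \right)} + g{\left(158,247 \right)}} = \frac{1}{-285 + \left(247^{2} + 158^{2} + 27 \cdot 158 + 247 \cdot 158\right)} = \frac{1}{-285 + \left(61009 + 24964 + 4266 + 39026\right)} = \frac{1}{-285 + 129265} = \frac{1}{128980}$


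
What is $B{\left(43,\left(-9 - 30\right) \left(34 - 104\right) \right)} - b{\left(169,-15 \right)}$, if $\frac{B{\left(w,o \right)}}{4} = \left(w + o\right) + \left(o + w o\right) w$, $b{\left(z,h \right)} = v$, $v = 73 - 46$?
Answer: $20671705$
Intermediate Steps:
$v = 27$ ($v = 73 - 46 = 27$)
$b{\left(z,h \right)} = 27$
$B{\left(w,o \right)} = 4 o + 4 w + 4 w \left(o + o w\right)$ ($B{\left(w,o \right)} = 4 \left(\left(w + o\right) + \left(o + w o\right) w\right) = 4 \left(\left(o + w\right) + \left(o + o w\right) w\right) = 4 \left(\left(o + w\right) + w \left(o + o w\right)\right) = 4 \left(o + w + w \left(o + o w\right)\right) = 4 o + 4 w + 4 w \left(o + o w\right)$)
$B{\left(43,\left(-9 - 30\right) \left(34 - 104\right) \right)} - b{\left(169,-15 \right)} = \left(4 \left(-9 - 30\right) \left(34 - 104\right) + 4 \cdot 43 + 4 \left(-9 - 30\right) \left(34 - 104\right) 43 + 4 \left(-9 - 30\right) \left(34 - 104\right) 43^{2}\right) - 27 = \left(4 \left(\left(-39\right) \left(-70\right)\right) + 172 + 4 \left(\left(-39\right) \left(-70\right)\right) 43 + 4 \left(\left(-39\right) \left(-70\right)\right) 1849\right) - 27 = \left(4 \cdot 2730 + 172 + 4 \cdot 2730 \cdot 43 + 4 \cdot 2730 \cdot 1849\right) - 27 = \left(10920 + 172 + 469560 + 20191080\right) - 27 = 20671732 - 27 = 20671705$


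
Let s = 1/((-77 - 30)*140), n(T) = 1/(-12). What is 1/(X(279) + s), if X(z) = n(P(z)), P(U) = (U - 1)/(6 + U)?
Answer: -11235/937 ≈ -11.990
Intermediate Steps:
P(U) = (-1 + U)/(6 + U)
n(T) = -1/12
X(z) = -1/12
s = -1/14980 (s = 1/(-107*140) = 1/(-14980) = -1/14980 ≈ -6.6756e-5)
1/(X(279) + s) = 1/(-1/12 - 1/14980) = 1/(-937/11235) = -11235/937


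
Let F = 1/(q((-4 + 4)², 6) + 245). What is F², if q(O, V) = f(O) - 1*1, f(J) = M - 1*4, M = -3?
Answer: 1/56169 ≈ 1.7803e-5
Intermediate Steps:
f(J) = -7 (f(J) = -3 - 1*4 = -3 - 4 = -7)
q(O, V) = -8 (q(O, V) = -7 - 1*1 = -7 - 1 = -8)
F = 1/237 (F = 1/(-8 + 245) = 1/237 ≈ 0.0042194)
F² = (1/237)² = 1/56169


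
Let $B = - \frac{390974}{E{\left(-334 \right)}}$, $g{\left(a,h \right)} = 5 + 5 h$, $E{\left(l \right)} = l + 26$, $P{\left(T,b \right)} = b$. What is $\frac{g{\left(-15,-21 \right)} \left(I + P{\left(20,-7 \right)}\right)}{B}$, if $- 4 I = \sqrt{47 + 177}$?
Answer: $\frac{107800}{195487} + \frac{15400 \sqrt{14}}{195487} \approx 0.8462$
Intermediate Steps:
$E{\left(l \right)} = 26 + l$
$I = - \sqrt{14}$ ($I = - \frac{\sqrt{47 + 177}}{4} = - \frac{\sqrt{224}}{4} = - \frac{4 \sqrt{14}}{4} = - \sqrt{14} \approx -3.7417$)
$B = \frac{195487}{154}$ ($B = - \frac{390974}{26 - 334} = - \frac{390974}{-308} = \left(-390974\right) \left(- \frac{1}{308}\right) = \frac{195487}{154} \approx 1269.4$)
$\frac{g{\left(-15,-21 \right)} \left(I + P{\left(20,-7 \right)}\right)}{B} = \frac{\left(5 + 5 \left(-21\right)\right) \left(- \sqrt{14} - 7\right)}{\frac{195487}{154}} = \left(5 - 105\right) \left(-7 - \sqrt{14}\right) \frac{154}{195487} = - 100 \left(-7 - \sqrt{14}\right) \frac{154}{195487} = \left(700 + 100 \sqrt{14}\right) \frac{154}{195487} = \frac{107800}{195487} + \frac{15400 \sqrt{14}}{195487}$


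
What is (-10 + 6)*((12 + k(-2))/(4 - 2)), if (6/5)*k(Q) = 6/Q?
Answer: -19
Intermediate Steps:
k(Q) = 5/Q (k(Q) = 5*(6/Q)/6 = 5/Q)
(-10 + 6)*((12 + k(-2))/(4 - 2)) = (-10 + 6)*((12 + 5/(-2))/(4 - 2)) = -4*(12 + 5*(-1/2))/2 = -4*(12 - 5/2)/2 = -38/2 = -4*19/4 = -19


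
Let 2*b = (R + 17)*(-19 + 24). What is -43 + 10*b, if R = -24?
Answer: -218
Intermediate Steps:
b = -35/2 (b = ((-24 + 17)*(-19 + 24))/2 = (-7*5)/2 = (½)*(-35) = -35/2 ≈ -17.500)
-43 + 10*b = -43 + 10*(-35/2) = -43 - 175 = -218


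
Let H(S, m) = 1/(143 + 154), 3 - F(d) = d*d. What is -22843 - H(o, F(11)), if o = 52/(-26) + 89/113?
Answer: -6784372/297 ≈ -22843.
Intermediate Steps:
F(d) = 3 - d² (F(d) = 3 - d*d = 3 - d²)
o = -137/113 (o = 52*(-1/26) + 89*(1/113) = -2 + 89/113 = -137/113 ≈ -1.2124)
H(S, m) = 1/297
-22843 - H(o, F(11)) = -22843 - 1*1/297 = -22843 - 1/297 = -6784372/297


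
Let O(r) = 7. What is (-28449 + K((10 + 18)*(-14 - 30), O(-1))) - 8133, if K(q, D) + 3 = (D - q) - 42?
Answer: -35388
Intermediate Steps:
K(q, D) = -45 + D - q (K(q, D) = -3 + ((D - q) - 42) = -3 + (-42 + D - q) = -45 + D - q)
(-28449 + K((10 + 18)*(-14 - 30), O(-1))) - 8133 = (-28449 + (-45 + 7 - (10 + 18)*(-14 - 30))) - 8133 = (-28449 + (-45 + 7 - 28*(-44))) - 8133 = (-28449 + (-45 + 7 - 1*(-1232))) - 8133 = (-28449 + (-45 + 7 + 1232)) - 8133 = (-28449 + 1194) - 8133 = -27255 - 8133 = -35388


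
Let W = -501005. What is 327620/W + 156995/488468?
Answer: -16275321237/48944982068 ≈ -0.33252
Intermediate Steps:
327620/W + 156995/488468 = 327620/(-501005) + 156995/488468 = 327620*(-1/501005) + 156995*(1/488468) = -65524/100201 + 156995/488468 = -16275321237/48944982068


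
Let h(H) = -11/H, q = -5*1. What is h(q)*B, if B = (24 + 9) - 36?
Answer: -33/5 ≈ -6.6000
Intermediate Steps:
q = -5
B = -3 (B = 33 - 36 = -3)
h(q)*B = -11/(-5)*(-3) = -11*(-⅕)*(-3) = (11/5)*(-3) = -33/5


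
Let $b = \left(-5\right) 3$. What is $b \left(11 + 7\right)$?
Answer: $-270$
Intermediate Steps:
$b = -15$
$b \left(11 + 7\right) = - 15 \left(11 + 7\right) = \left(-15\right) 18 = -270$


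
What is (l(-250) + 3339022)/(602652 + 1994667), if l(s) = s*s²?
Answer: -4095326/865773 ≈ -4.7303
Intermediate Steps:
l(s) = s³
(l(-250) + 3339022)/(602652 + 1994667) = ((-250)³ + 3339022)/(602652 + 1994667) = (-15625000 + 3339022)/2597319 = -12285978*1/2597319 = -4095326/865773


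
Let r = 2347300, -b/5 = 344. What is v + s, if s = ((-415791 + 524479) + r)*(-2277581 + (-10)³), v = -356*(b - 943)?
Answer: -5596166645000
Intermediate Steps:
b = -1720 (b = -5*344 = -1720)
v = 948028 (v = -356*(-1720 - 943) = -356*(-2663) = 948028)
s = -5596167593028 (s = ((-415791 + 524479) + 2347300)*(-2277581 + (-10)³) = (108688 + 2347300)*(-2277581 - 1000) = 2455988*(-2278581) = -5596167593028)
v + s = 948028 - 5596167593028 = -5596166645000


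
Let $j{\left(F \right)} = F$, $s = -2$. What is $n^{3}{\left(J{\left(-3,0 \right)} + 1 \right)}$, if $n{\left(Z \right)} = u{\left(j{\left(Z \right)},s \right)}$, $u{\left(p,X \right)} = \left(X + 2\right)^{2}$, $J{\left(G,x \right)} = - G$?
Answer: $0$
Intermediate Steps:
$u{\left(p,X \right)} = \left(2 + X\right)^{2}$
$n{\left(Z \right)} = 0$ ($n{\left(Z \right)} = \left(2 - 2\right)^{2} = 0^{2} = 0$)
$n^{3}{\left(J{\left(-3,0 \right)} + 1 \right)} = 0^{3} = 0$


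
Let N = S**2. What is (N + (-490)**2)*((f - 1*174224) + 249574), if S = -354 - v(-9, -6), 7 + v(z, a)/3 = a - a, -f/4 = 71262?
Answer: -73601691322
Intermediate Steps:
f = -285048 (f = -4*71262 = -285048)
v(z, a) = -21 (v(z, a) = -21 + 3*(a - a) = -21 + 3*0 = -21 + 0 = -21)
S = -333 (S = -354 - 1*(-21) = -354 + 21 = -333)
N = 110889 (N = (-333)**2 = 110889)
(N + (-490)**2)*((f - 1*174224) + 249574) = (110889 + (-490)**2)*((-285048 - 1*174224) + 249574) = (110889 + 240100)*((-285048 - 174224) + 249574) = 350989*(-459272 + 249574) = 350989*(-209698) = -73601691322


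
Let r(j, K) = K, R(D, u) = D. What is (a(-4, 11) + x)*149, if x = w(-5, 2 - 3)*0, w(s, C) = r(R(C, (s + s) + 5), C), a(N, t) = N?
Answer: -596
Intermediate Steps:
w(s, C) = C
x = 0 (x = (2 - 3)*0 = -1*0 = 0)
(a(-4, 11) + x)*149 = (-4 + 0)*149 = -4*149 = -596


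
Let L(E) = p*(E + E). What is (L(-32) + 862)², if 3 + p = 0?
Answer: 1110916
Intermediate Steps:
p = -3 (p = -3 + 0 = -3)
L(E) = -6*E (L(E) = -3*(E + E) = -6*E)
(L(-32) + 862)² = (-6*(-32) + 862)² = (192 + 862)² = 1054² = 1110916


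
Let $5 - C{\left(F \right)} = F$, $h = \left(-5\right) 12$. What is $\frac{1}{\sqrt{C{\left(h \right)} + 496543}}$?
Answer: $\frac{\sqrt{31038}}{124152} \approx 0.001419$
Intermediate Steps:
$h = -60$
$C{\left(F \right)} = 5 - F$
$\frac{1}{\sqrt{C{\left(h \right)} + 496543}} = \frac{1}{\sqrt{\left(5 - -60\right) + 496543}} = \frac{1}{\sqrt{\left(5 + 60\right) + 496543}} = \frac{1}{\sqrt{65 + 496543}} = \frac{1}{\sqrt{496608}} = \frac{1}{4 \sqrt{31038}} = \frac{\sqrt{31038}}{124152}$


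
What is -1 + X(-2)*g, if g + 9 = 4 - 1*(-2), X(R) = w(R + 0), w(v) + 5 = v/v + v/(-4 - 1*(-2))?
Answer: 8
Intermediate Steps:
w(v) = -4 - v/2 (w(v) = -5 + (v/v + v/(-4 - 1*(-2))) = -5 + (1 + v/(-4 + 2)) = -5 + (1 + v/(-2)) = -5 + (1 + v*(-½)) = -5 + (1 - v/2) = -4 - v/2)
X(R) = -4 - R/2 (X(R) = -4 - (R + 0)/2 = -4 - R/2)
g = -3 (g = -9 + (4 - 1*(-2)) = -9 + (4 + 2) = -9 + 6 = -3)
-1 + X(-2)*g = -1 + (-4 - ½*(-2))*(-3) = -1 + (-4 + 1)*(-3) = -1 - 3*(-3) = -1 + 9 = 8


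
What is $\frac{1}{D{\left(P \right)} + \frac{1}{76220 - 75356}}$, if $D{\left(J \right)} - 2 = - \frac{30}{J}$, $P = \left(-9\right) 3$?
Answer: $\frac{864}{2689} \approx 0.32131$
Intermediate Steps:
$P = -27$
$D{\left(J \right)} = 2 - \frac{30}{J}$
$\frac{1}{D{\left(P \right)} + \frac{1}{76220 - 75356}} = \frac{1}{\left(2 - \frac{30}{-27}\right) + \frac{1}{76220 - 75356}} = \frac{1}{\left(2 - - \frac{10}{9}\right) + \frac{1}{864}} = \frac{1}{\left(2 + \frac{10}{9}\right) + \frac{1}{864}} = \frac{1}{\frac{28}{9} + \frac{1}{864}} = \frac{1}{\frac{2689}{864}} = \frac{864}{2689}$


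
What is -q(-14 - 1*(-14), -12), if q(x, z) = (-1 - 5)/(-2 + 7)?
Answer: 6/5 ≈ 1.2000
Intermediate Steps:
q(x, z) = -6/5
-q(-14 - 1*(-14), -12) = -1*(-6/5) = 6/5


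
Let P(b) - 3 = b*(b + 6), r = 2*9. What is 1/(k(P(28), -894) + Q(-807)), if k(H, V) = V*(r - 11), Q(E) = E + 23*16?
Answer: -1/6697 ≈ -0.00014932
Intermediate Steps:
r = 18
Q(E) = 368 + E (Q(E) = E + 368 = 368 + E)
P(b) = 3 + b*(6 + b) (P(b) = 3 + b*(b + 6) = 3 + b*(6 + b))
k(H, V) = 7*V (k(H, V) = V*(18 - 11) = V*7 = 7*V)
1/(k(P(28), -894) + Q(-807)) = 1/(7*(-894) + (368 - 807)) = 1/(-6258 - 439) = 1/(-6697) = -1/6697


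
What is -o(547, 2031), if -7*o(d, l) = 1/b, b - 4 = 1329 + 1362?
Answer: 1/18865 ≈ 5.3008e-5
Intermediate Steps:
b = 2695 (b = 4 + (1329 + 1362) = 4 + 2691 = 2695)
o(d, l) = -1/18865 (o(d, l) = -⅐/2695 = -⅐*1/2695 = -1/18865)
-o(547, 2031) = -1*(-1/18865) = 1/18865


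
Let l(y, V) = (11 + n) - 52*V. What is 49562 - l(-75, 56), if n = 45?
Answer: 52418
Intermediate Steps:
l(y, V) = 56 - 52*V (l(y, V) = (11 + 45) - 52*V = 56 - 52*V)
49562 - l(-75, 56) = 49562 - (56 - 52*56) = 49562 - (56 - 2912) = 49562 - 1*(-2856) = 49562 + 2856 = 52418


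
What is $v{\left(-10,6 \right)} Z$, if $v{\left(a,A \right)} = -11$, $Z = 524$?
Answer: $-5764$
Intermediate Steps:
$v{\left(-10,6 \right)} Z = \left(-11\right) 524 = -5764$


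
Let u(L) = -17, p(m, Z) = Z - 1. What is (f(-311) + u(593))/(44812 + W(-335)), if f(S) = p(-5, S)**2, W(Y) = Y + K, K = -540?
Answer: 97327/43937 ≈ 2.2151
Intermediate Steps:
W(Y) = -540 + Y (W(Y) = Y - 540 = -540 + Y)
p(m, Z) = -1 + Z
f(S) = (-1 + S)**2
(f(-311) + u(593))/(44812 + W(-335)) = ((-1 - 311)**2 - 17)/(44812 + (-540 - 335)) = ((-312)**2 - 17)/(44812 - 875) = (97344 - 17)/43937 = 97327*(1/43937) = 97327/43937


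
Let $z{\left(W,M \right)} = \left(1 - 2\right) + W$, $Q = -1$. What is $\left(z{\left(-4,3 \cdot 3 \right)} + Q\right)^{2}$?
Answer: $36$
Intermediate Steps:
$z{\left(W,M \right)} = -1 + W$
$\left(z{\left(-4,3 \cdot 3 \right)} + Q\right)^{2} = \left(\left(-1 - 4\right) - 1\right)^{2} = \left(-5 - 1\right)^{2} = \left(-6\right)^{2} = 36$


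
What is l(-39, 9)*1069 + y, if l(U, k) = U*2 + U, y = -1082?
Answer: -126155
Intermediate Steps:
l(U, k) = 3*U (l(U, k) = 2*U + U = 3*U)
l(-39, 9)*1069 + y = (3*(-39))*1069 - 1082 = -117*1069 - 1082 = -125073 - 1082 = -126155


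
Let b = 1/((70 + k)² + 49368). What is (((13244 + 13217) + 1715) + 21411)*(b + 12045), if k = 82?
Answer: 43285743925467/72472 ≈ 5.9728e+8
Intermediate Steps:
b = 1/72472 (b = 1/((70 + 82)² + 49368) = 1/(152² + 49368) = 1/(23104 + 49368) = 1/72472 ≈ 1.3798e-5)
(((13244 + 13217) + 1715) + 21411)*(b + 12045) = (((13244 + 13217) + 1715) + 21411)*(1/72472 + 12045) = ((26461 + 1715) + 21411)*(872925241/72472) = (28176 + 21411)*(872925241/72472) = 49587*(872925241/72472) = 43285743925467/72472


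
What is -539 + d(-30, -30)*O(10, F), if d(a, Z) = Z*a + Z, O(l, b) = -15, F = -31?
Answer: -13589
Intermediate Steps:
d(a, Z) = Z + Z*a
-539 + d(-30, -30)*O(10, F) = -539 - 30*(1 - 30)*(-15) = -539 - 30*(-29)*(-15) = -539 + 870*(-15) = -539 - 13050 = -13589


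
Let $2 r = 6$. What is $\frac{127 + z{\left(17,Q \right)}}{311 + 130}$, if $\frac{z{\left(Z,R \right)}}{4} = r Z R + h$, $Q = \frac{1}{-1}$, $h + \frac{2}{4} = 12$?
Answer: $- \frac{31}{441} \approx -0.070295$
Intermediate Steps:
$r = 3$ ($r = \frac{1}{2} \cdot 6 = 3$)
$h = \frac{23}{2}$ ($h = - \frac{1}{2} + 12 = \frac{23}{2} \approx 11.5$)
$Q = -1$
$z{\left(Z,R \right)} = 46 + 12 R Z$ ($z{\left(Z,R \right)} = 4 \left(3 Z R + \frac{23}{2}\right) = 4 \left(3 R Z + \frac{23}{2}\right) = 4 \left(\frac{23}{2} + 3 R Z\right) = 46 + 12 R Z$)
$\frac{127 + z{\left(17,Q \right)}}{311 + 130} = \frac{127 + \left(46 + 12 \left(-1\right) 17\right)}{311 + 130} = \frac{127 + \left(46 - 204\right)}{441} = \left(127 - 158\right) \frac{1}{441} = \left(-31\right) \frac{1}{441} = - \frac{31}{441}$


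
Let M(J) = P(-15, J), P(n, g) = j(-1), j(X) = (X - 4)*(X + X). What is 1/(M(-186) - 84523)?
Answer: -1/84513 ≈ -1.1832e-5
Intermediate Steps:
j(X) = 2*X*(-4 + X) (j(X) = (-4 + X)*(2*X) = 2*X*(-4 + X))
P(n, g) = 10 (P(n, g) = 2*(-1)*(-4 - 1) = 2*(-1)*(-5) = 10)
M(J) = 10
1/(M(-186) - 84523) = 1/(10 - 84523) = 1/(-84513) = -1/84513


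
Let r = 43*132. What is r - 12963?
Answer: -7287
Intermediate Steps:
r = 5676
r - 12963 = 5676 - 12963 = -7287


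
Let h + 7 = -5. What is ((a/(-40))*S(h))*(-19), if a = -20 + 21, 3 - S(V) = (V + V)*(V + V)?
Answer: -10887/40 ≈ -272.17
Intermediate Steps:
h = -12 (h = -7 - 5 = -12)
S(V) = 3 - 4*V**2 (S(V) = 3 - (V + V)*(V + V) = 3 - 2*V*2*V = 3 - 4*V**2)
a = 1
((a/(-40))*S(h))*(-19) = ((1/(-40))*(3 - 4*(-12)**2))*(-19) = ((1*(-1/40))*(3 - 4*144))*(-19) = -(3 - 576)/40*(-19) = -1/40*(-573)*(-19) = (573/40)*(-19) = -10887/40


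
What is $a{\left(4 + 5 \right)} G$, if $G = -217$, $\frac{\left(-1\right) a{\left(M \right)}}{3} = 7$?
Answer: $4557$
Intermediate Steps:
$a{\left(M \right)} = -21$ ($a{\left(M \right)} = \left(-3\right) 7 = -21$)
$a{\left(4 + 5 \right)} G = \left(-21\right) \left(-217\right) = 4557$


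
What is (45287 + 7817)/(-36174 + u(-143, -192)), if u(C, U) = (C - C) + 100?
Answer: -26552/18037 ≈ -1.4721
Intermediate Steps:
u(C, U) = 100 (u(C, U) = 0 + 100 = 100)
(45287 + 7817)/(-36174 + u(-143, -192)) = (45287 + 7817)/(-36174 + 100) = 53104/(-36074) = 53104*(-1/36074) = -26552/18037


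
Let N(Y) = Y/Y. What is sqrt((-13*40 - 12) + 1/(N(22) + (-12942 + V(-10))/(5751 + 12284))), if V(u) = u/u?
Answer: I*sqrt(1523656718)/1698 ≈ 22.988*I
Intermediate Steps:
V(u) = 1
N(Y) = 1
sqrt((-13*40 - 12) + 1/(N(22) + (-12942 + V(-10))/(5751 + 12284))) = sqrt((-13*40 - 12) + 1/(1 + (-12942 + 1)/(5751 + 12284))) = sqrt((-520 - 12) + 1/(1 - 12941/18035)) = sqrt(-532 + 1/(1 - 12941*1/18035)) = sqrt(-532 + 1/(1 - 12941/18035)) = sqrt(-532 + 1/(5094/18035)) = sqrt(-532 + 18035/5094) = sqrt(-2691973/5094) = I*sqrt(1523656718)/1698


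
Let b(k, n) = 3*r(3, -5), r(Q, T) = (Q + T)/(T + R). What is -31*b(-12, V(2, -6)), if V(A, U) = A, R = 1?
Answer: -93/2 ≈ -46.500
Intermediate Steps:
r(Q, T) = (Q + T)/(1 + T) (r(Q, T) = (Q + T)/(T + 1) = (Q + T)/(1 + T))
b(k, n) = 3/2 (b(k, n) = 3*((3 - 5)/(1 - 5)) = 3*(-2/(-4)) = 3*(-¼*(-2)) = 3*(½) = 3/2)
-31*b(-12, V(2, -6)) = -31*3/2 = -93/2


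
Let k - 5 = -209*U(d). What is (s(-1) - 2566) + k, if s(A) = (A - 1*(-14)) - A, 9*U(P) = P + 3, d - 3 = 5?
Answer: -25222/9 ≈ -2802.4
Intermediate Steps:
d = 8 (d = 3 + 5 = 8)
U(P) = 1/3 + P/9 (U(P) = (P + 3)/9 = (3 + P)/9 = 1/3 + P/9)
k = -2254/9 (k = 5 - 209*(1/3 + (1/9)*8) = 5 - 209*(1/3 + 8/9) = 5 - 209*11/9 = 5 - 2299/9 = -2254/9 ≈ -250.44)
s(A) = 14 (s(A) = (A + 14) - A = (14 + A) - A = 14)
(s(-1) - 2566) + k = (14 - 2566) - 2254/9 = -2552 - 2254/9 = -25222/9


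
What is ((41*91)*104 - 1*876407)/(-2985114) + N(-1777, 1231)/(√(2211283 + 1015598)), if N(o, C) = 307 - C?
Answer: 488383/2985114 - 44*√3226881/153661 ≈ -0.35077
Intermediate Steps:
((41*91)*104 - 1*876407)/(-2985114) + N(-1777, 1231)/(√(2211283 + 1015598)) = ((41*91)*104 - 1*876407)/(-2985114) + (307 - 1*1231)/(√(2211283 + 1015598)) = (3731*104 - 876407)*(-1/2985114) + (307 - 1231)/(√3226881) = (388024 - 876407)*(-1/2985114) - 44*√3226881/153661 = -488383*(-1/2985114) - 44*√3226881/153661 = 488383/2985114 - 44*√3226881/153661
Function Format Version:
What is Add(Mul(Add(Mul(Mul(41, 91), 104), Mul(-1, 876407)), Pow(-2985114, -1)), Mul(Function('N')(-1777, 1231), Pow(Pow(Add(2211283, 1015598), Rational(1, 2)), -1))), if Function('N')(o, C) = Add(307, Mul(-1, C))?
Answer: Add(Rational(488383, 2985114), Mul(Rational(-44, 153661), Pow(3226881, Rational(1, 2)))) ≈ -0.35077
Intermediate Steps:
Add(Mul(Add(Mul(Mul(41, 91), 104), Mul(-1, 876407)), Pow(-2985114, -1)), Mul(Function('N')(-1777, 1231), Pow(Pow(Add(2211283, 1015598), Rational(1, 2)), -1))) = Add(Mul(Add(Mul(Mul(41, 91), 104), Mul(-1, 876407)), Pow(-2985114, -1)), Mul(Add(307, Mul(-1, 1231)), Pow(Pow(Add(2211283, 1015598), Rational(1, 2)), -1))) = Add(Mul(Add(Mul(3731, 104), -876407), Rational(-1, 2985114)), Mul(Add(307, -1231), Pow(Pow(3226881, Rational(1, 2)), -1))) = Add(Mul(Add(388024, -876407), Rational(-1, 2985114)), Mul(-924, Mul(Rational(1, 3226881), Pow(3226881, Rational(1, 2))))) = Add(Mul(-488383, Rational(-1, 2985114)), Mul(Rational(-44, 153661), Pow(3226881, Rational(1, 2)))) = Add(Rational(488383, 2985114), Mul(Rational(-44, 153661), Pow(3226881, Rational(1, 2))))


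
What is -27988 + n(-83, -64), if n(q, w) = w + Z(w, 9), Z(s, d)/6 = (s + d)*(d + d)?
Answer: -33992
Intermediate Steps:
Z(s, d) = 12*d*(d + s) (Z(s, d) = 6*((s + d)*(d + d)) = 6*((d + s)*(2*d)) = 6*(2*d*(d + s)) = 12*d*(d + s))
n(q, w) = 972 + 109*w (n(q, w) = w + 12*9*(9 + w) = w + (972 + 108*w) = 972 + 109*w)
-27988 + n(-83, -64) = -27988 + (972 + 109*(-64)) = -27988 + (972 - 6976) = -27988 - 6004 = -33992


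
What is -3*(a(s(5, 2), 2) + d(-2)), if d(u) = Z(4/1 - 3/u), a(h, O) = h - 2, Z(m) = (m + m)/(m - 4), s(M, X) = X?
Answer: -22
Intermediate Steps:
Z(m) = 2*m/(-4 + m) (Z(m) = (2*m)/(-4 + m) = 2*m/(-4 + m))
a(h, O) = -2 + h
d(u) = -2*u*(4 - 3/u)/3 (d(u) = 2*(4/1 - 3/u)/(-4 + (4/1 - 3/u)) = 2*(4*1 - 3/u)/(-4 + (4*1 - 3/u)) = 2*(4 - 3/u)/(-4 + (4 - 3/u)) = 2*(4 - 3/u)/((-3/u)) = 2*(4 - 3/u)*(-u/3) = -2*u*(4 - 3/u)/3)
-3*(a(s(5, 2), 2) + d(-2)) = -3*((-2 + 2) + (2 - 8/3*(-2))) = -3*(0 + (2 + 16/3)) = -3*(0 + 22/3) = -3*22/3 = -22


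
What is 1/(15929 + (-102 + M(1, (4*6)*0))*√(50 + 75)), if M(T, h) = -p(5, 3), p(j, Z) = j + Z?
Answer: 15929/252220541 + 550*√5/252220541 ≈ 6.8031e-5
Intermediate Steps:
p(j, Z) = Z + j
M(T, h) = -8 (M(T, h) = -(3 + 5) = -1*8 = -8)
1/(15929 + (-102 + M(1, (4*6)*0))*√(50 + 75)) = 1/(15929 + (-102 - 8)*√(50 + 75)) = 1/(15929 - 550*√5)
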